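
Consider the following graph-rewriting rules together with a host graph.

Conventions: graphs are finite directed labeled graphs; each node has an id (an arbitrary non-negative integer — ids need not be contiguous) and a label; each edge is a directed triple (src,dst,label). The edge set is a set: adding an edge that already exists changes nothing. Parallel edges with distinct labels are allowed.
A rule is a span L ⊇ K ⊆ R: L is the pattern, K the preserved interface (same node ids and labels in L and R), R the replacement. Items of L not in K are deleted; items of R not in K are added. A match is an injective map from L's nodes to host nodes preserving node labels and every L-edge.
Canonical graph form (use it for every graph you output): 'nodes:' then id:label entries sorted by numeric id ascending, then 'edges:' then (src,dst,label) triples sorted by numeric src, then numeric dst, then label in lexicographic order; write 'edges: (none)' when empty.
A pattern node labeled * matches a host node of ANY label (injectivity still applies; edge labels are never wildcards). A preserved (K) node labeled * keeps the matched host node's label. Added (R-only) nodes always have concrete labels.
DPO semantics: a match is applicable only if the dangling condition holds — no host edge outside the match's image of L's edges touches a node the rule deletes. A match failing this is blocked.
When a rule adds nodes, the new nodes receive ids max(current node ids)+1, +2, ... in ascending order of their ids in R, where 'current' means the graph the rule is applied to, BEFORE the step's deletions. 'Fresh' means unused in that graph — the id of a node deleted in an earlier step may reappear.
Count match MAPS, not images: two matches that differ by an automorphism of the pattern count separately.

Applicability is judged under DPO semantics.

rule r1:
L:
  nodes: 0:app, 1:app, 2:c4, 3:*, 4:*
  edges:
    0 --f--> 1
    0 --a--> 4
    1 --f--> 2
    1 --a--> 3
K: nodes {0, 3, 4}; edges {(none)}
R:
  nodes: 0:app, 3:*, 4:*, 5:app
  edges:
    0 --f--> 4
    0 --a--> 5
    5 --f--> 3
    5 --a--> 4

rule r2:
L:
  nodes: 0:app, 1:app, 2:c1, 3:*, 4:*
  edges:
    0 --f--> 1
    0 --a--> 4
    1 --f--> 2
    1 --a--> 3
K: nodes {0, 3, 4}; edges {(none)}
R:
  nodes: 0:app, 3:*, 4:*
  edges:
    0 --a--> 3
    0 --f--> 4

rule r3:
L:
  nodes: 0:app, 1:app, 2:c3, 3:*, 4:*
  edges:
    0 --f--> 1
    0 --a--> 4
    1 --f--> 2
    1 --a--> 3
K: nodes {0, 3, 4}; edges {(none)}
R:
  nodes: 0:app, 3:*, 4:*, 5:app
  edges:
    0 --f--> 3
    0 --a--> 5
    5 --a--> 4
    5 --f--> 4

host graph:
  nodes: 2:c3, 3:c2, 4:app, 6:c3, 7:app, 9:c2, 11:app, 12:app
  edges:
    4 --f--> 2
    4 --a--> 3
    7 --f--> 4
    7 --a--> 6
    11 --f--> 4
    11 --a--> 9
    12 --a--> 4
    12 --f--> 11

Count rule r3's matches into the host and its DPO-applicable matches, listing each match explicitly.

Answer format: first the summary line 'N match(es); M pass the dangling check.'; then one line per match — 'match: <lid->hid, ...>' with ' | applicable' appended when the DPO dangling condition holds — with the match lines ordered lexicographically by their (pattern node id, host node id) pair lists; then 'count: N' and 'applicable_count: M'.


2 match(es); 0 pass the dangling check.
match: 0->7, 1->4, 2->2, 3->3, 4->6
match: 0->11, 1->4, 2->2, 3->3, 4->9
count: 2
applicable_count: 0


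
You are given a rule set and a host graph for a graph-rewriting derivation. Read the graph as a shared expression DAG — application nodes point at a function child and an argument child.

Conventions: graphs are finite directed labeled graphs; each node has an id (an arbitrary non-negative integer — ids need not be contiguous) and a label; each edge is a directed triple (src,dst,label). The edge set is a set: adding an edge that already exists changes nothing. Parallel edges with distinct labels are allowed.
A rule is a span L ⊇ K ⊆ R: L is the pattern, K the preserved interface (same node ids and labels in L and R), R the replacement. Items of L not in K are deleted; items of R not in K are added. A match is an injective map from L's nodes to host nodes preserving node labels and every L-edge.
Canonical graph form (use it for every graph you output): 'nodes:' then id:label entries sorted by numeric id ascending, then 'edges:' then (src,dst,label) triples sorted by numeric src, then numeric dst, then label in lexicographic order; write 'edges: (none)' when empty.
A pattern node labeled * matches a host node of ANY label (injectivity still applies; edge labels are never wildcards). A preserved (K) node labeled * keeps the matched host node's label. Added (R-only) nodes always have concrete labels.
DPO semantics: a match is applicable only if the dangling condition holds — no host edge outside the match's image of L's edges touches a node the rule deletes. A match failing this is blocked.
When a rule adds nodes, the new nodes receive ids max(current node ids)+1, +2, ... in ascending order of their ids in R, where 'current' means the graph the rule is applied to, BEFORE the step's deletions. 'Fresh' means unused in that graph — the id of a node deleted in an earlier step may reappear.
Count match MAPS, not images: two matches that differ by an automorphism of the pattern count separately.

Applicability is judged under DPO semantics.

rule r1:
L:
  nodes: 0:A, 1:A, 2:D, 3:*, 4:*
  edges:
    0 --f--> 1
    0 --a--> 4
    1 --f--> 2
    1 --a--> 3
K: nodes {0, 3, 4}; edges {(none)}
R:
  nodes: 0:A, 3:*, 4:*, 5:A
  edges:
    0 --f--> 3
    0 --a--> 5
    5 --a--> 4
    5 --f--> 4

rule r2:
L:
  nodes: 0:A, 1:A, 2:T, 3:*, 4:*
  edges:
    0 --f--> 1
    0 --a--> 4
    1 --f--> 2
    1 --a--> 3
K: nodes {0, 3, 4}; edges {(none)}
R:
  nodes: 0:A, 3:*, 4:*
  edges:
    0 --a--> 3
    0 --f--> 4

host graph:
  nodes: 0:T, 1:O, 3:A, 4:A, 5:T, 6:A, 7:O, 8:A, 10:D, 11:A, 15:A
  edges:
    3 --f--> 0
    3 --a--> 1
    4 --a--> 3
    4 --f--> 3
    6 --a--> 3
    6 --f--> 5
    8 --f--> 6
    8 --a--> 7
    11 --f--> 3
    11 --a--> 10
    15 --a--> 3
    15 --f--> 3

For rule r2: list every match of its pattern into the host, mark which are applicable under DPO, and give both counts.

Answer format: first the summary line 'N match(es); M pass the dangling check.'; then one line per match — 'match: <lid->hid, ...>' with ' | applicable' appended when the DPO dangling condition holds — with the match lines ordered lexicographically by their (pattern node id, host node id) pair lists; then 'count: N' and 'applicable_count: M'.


2 match(es); 1 pass the dangling check.
match: 0->8, 1->6, 2->5, 3->3, 4->7 | applicable
match: 0->11, 1->3, 2->0, 3->1, 4->10
count: 2
applicable_count: 1


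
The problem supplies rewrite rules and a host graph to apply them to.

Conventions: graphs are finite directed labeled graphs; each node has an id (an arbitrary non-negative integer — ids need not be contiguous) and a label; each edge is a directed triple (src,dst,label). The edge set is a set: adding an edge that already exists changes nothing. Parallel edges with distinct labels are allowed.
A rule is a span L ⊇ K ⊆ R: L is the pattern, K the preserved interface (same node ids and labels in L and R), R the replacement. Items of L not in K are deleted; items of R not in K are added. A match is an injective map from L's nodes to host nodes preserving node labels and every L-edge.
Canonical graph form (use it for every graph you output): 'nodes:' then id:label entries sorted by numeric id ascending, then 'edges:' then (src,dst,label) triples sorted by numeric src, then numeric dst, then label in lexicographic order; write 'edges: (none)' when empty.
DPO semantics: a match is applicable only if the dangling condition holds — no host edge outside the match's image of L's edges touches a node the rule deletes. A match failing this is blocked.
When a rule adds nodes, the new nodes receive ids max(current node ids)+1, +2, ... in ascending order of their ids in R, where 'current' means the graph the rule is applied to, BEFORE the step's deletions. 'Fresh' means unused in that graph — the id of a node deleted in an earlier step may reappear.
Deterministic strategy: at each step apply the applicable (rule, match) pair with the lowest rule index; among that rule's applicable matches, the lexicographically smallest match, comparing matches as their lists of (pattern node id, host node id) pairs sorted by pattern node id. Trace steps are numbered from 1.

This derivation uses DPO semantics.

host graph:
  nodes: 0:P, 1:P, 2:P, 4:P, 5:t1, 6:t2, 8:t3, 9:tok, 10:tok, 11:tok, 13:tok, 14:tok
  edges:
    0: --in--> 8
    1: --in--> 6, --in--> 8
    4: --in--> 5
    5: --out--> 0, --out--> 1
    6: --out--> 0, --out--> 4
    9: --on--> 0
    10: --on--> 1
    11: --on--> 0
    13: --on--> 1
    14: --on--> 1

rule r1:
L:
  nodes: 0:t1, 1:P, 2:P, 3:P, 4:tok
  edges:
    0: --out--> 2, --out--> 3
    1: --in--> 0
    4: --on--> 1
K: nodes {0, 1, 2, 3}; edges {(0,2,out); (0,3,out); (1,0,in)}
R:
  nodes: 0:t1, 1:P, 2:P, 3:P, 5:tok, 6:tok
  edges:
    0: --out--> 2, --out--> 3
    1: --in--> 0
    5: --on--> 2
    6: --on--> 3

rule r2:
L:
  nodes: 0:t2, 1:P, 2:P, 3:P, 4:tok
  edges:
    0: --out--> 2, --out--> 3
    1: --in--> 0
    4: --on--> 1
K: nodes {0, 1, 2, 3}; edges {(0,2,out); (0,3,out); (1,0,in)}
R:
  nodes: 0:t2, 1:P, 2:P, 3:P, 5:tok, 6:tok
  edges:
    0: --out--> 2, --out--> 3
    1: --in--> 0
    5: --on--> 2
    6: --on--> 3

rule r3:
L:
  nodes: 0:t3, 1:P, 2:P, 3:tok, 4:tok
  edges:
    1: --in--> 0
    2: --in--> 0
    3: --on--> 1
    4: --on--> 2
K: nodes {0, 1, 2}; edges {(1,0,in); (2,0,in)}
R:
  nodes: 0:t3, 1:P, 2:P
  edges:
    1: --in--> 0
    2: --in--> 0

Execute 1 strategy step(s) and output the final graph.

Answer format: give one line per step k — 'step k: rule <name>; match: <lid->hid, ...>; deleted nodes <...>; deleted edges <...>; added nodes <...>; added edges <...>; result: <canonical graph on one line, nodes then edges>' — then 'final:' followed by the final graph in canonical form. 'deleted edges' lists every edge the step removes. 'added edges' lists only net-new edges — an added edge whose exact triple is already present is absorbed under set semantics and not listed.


step 1: rule r2; match: 0->6, 1->1, 2->0, 3->4, 4->10; deleted nodes 10; deleted edges (10,1,on); added nodes 15, 16; added edges (15,0,on); (16,4,on); result: nodes: 0:P, 1:P, 2:P, 4:P, 5:t1, 6:t2, 8:t3, 9:tok, 11:tok, 13:tok, 14:tok, 15:tok, 16:tok edges: (0,8,in); (1,6,in); (1,8,in); (4,5,in); (5,0,out); (5,1,out); (6,0,out); (6,4,out); (9,0,on); (11,0,on); (13,1,on); (14,1,on); (15,0,on); (16,4,on)
final:
nodes: 0:P, 1:P, 2:P, 4:P, 5:t1, 6:t2, 8:t3, 9:tok, 11:tok, 13:tok, 14:tok, 15:tok, 16:tok
edges: (0,8,in); (1,6,in); (1,8,in); (4,5,in); (5,0,out); (5,1,out); (6,0,out); (6,4,out); (9,0,on); (11,0,on); (13,1,on); (14,1,on); (15,0,on); (16,4,on)


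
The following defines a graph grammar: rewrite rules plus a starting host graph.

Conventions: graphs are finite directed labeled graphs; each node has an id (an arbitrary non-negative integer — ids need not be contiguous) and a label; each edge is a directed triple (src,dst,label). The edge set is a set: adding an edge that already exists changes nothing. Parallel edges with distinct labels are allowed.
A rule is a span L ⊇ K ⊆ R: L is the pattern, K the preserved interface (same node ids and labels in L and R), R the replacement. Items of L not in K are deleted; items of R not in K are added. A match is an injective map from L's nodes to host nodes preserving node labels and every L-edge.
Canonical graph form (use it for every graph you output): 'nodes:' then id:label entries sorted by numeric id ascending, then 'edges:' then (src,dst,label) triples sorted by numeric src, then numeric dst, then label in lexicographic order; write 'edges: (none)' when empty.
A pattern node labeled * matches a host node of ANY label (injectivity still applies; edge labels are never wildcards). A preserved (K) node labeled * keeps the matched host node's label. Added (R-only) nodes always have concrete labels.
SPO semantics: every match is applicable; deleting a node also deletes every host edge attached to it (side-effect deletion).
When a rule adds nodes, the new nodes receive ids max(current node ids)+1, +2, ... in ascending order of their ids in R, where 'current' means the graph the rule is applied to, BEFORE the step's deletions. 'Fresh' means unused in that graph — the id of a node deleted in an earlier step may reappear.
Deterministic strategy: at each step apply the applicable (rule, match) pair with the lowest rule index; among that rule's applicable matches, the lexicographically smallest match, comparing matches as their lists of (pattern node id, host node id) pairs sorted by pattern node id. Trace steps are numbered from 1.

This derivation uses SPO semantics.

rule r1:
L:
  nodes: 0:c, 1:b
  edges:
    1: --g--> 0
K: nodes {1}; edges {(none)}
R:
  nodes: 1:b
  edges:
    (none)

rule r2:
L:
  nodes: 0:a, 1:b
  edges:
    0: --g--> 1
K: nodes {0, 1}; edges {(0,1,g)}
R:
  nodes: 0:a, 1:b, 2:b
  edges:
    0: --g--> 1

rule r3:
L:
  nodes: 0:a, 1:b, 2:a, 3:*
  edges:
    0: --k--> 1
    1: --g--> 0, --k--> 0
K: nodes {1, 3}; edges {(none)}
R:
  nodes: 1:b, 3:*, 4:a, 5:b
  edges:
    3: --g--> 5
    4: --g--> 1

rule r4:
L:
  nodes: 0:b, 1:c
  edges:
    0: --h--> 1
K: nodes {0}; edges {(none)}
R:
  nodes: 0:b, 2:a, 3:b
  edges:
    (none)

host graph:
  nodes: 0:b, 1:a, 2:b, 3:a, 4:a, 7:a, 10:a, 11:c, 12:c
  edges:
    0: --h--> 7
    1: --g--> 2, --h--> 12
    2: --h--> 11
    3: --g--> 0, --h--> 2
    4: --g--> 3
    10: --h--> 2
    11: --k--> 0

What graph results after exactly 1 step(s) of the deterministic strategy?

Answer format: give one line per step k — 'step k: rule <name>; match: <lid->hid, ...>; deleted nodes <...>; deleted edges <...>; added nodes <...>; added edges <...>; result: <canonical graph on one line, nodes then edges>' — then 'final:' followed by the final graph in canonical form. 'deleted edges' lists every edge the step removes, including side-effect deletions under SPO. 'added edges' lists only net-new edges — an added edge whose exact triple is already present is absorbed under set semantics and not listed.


step 1: rule r2; match: 0->1, 1->2; deleted nodes (none); deleted edges (none); added nodes 13; added edges (none); result: nodes: 0:b, 1:a, 2:b, 3:a, 4:a, 7:a, 10:a, 11:c, 12:c, 13:b edges: (0,7,h); (1,2,g); (1,12,h); (2,11,h); (3,0,g); (3,2,h); (4,3,g); (10,2,h); (11,0,k)
final:
nodes: 0:b, 1:a, 2:b, 3:a, 4:a, 7:a, 10:a, 11:c, 12:c, 13:b
edges: (0,7,h); (1,2,g); (1,12,h); (2,11,h); (3,0,g); (3,2,h); (4,3,g); (10,2,h); (11,0,k)


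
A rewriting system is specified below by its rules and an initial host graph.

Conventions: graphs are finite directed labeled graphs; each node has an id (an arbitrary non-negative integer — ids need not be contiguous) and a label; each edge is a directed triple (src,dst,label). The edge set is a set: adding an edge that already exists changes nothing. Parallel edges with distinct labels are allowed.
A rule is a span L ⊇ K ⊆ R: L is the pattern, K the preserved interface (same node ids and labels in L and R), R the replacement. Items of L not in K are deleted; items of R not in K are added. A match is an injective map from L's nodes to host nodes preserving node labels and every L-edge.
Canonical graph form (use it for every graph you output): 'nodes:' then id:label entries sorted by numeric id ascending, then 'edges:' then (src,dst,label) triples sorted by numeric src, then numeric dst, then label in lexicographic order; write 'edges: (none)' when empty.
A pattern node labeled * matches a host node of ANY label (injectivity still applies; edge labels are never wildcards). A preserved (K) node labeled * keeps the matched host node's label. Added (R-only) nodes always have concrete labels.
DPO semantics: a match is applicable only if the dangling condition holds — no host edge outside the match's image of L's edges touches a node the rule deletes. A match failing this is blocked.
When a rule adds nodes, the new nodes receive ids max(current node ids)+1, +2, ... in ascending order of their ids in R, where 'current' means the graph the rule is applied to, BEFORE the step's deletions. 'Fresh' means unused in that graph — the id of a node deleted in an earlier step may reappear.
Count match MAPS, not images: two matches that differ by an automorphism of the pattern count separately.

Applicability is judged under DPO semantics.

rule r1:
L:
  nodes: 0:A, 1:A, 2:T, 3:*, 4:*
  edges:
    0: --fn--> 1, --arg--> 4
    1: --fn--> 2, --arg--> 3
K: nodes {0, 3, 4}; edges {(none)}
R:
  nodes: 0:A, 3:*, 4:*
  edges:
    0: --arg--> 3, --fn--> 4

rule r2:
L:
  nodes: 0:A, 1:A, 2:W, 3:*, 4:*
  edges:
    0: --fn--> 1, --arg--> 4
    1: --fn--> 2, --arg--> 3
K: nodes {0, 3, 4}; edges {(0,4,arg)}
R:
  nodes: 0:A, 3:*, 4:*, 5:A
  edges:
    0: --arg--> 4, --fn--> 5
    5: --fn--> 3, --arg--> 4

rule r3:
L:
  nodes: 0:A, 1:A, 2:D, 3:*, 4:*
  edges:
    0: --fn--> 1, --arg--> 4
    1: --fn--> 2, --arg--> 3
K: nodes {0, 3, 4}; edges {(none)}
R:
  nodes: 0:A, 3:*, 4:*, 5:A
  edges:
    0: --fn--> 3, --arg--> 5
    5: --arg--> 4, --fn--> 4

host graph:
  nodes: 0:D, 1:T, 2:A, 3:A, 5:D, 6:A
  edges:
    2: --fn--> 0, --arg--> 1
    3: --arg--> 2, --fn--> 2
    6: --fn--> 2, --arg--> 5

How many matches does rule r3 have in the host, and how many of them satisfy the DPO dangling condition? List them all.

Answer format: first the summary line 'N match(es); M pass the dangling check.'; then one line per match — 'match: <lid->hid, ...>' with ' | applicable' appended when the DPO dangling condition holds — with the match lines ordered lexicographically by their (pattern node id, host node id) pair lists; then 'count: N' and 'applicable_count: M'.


1 match(es); 0 pass the dangling check.
match: 0->6, 1->2, 2->0, 3->1, 4->5
count: 1
applicable_count: 0


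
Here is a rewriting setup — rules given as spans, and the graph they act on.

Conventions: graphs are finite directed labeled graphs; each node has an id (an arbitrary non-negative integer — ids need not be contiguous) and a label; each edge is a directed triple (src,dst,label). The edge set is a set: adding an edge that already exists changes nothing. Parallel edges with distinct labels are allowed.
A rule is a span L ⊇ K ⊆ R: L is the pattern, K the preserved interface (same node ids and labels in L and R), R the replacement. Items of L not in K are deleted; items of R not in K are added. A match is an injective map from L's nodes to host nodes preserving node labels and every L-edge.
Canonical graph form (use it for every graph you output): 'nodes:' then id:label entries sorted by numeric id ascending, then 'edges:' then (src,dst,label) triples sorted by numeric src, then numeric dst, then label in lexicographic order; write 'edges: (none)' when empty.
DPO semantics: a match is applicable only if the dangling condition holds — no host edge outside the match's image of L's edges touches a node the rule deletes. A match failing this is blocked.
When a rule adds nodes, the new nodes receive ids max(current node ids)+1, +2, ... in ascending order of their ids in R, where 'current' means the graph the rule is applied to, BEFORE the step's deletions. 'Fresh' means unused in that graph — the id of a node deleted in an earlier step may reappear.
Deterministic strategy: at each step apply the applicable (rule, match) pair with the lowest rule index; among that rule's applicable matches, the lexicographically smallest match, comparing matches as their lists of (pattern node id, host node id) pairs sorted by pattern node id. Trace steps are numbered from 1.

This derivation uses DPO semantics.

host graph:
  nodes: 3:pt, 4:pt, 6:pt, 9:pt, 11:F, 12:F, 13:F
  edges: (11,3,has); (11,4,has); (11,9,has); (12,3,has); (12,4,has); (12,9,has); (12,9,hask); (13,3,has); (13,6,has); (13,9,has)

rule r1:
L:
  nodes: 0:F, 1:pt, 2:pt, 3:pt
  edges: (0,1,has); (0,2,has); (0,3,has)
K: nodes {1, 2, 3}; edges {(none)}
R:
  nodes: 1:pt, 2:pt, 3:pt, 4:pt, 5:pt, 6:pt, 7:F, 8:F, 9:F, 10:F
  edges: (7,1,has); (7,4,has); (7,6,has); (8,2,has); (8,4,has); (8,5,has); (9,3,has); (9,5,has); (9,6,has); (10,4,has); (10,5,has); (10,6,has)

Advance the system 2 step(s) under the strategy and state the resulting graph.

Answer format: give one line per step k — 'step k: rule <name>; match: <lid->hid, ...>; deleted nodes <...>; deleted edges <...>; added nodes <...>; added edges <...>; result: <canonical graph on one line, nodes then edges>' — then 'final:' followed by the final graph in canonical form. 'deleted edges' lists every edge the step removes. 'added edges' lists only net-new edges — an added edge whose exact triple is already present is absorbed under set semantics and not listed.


step 1: rule r1; match: 0->11, 1->3, 2->4, 3->9; deleted nodes 11; deleted edges (11,3,has); (11,4,has); (11,9,has); added nodes 14, 15, 16, 17, 18, 19, 20; added edges (17,3,has); (17,14,has); (17,16,has); (18,4,has); (18,14,has); (18,15,has); (19,9,has); (19,15,has); (19,16,has); (20,14,has); (20,15,has); (20,16,has); result: nodes: 3:pt, 4:pt, 6:pt, 9:pt, 12:F, 13:F, 14:pt, 15:pt, 16:pt, 17:F, 18:F, 19:F, 20:F edges: (12,3,has); (12,4,has); (12,9,has); (12,9,hask); (13,3,has); (13,6,has); (13,9,has); (17,3,has); (17,14,has); (17,16,has); (18,4,has); (18,14,has); (18,15,has); (19,9,has); (19,15,has); (19,16,has); (20,14,has); (20,15,has); (20,16,has)
step 2: rule r1; match: 0->13, 1->3, 2->6, 3->9; deleted nodes 13; deleted edges (13,3,has); (13,6,has); (13,9,has); added nodes 21, 22, 23, 24, 25, 26, 27; added edges (24,3,has); (24,21,has); (24,23,has); (25,6,has); (25,21,has); (25,22,has); (26,9,has); (26,22,has); (26,23,has); (27,21,has); (27,22,has); (27,23,has); result: nodes: 3:pt, 4:pt, 6:pt, 9:pt, 12:F, 14:pt, 15:pt, 16:pt, 17:F, 18:F, 19:F, 20:F, 21:pt, 22:pt, 23:pt, 24:F, 25:F, 26:F, 27:F edges: (12,3,has); (12,4,has); (12,9,has); (12,9,hask); (17,3,has); (17,14,has); (17,16,has); (18,4,has); (18,14,has); (18,15,has); (19,9,has); (19,15,has); (19,16,has); (20,14,has); (20,15,has); (20,16,has); (24,3,has); (24,21,has); (24,23,has); (25,6,has); (25,21,has); (25,22,has); (26,9,has); (26,22,has); (26,23,has); (27,21,has); (27,22,has); (27,23,has)
final:
nodes: 3:pt, 4:pt, 6:pt, 9:pt, 12:F, 14:pt, 15:pt, 16:pt, 17:F, 18:F, 19:F, 20:F, 21:pt, 22:pt, 23:pt, 24:F, 25:F, 26:F, 27:F
edges: (12,3,has); (12,4,has); (12,9,has); (12,9,hask); (17,3,has); (17,14,has); (17,16,has); (18,4,has); (18,14,has); (18,15,has); (19,9,has); (19,15,has); (19,16,has); (20,14,has); (20,15,has); (20,16,has); (24,3,has); (24,21,has); (24,23,has); (25,6,has); (25,21,has); (25,22,has); (26,9,has); (26,22,has); (26,23,has); (27,21,has); (27,22,has); (27,23,has)


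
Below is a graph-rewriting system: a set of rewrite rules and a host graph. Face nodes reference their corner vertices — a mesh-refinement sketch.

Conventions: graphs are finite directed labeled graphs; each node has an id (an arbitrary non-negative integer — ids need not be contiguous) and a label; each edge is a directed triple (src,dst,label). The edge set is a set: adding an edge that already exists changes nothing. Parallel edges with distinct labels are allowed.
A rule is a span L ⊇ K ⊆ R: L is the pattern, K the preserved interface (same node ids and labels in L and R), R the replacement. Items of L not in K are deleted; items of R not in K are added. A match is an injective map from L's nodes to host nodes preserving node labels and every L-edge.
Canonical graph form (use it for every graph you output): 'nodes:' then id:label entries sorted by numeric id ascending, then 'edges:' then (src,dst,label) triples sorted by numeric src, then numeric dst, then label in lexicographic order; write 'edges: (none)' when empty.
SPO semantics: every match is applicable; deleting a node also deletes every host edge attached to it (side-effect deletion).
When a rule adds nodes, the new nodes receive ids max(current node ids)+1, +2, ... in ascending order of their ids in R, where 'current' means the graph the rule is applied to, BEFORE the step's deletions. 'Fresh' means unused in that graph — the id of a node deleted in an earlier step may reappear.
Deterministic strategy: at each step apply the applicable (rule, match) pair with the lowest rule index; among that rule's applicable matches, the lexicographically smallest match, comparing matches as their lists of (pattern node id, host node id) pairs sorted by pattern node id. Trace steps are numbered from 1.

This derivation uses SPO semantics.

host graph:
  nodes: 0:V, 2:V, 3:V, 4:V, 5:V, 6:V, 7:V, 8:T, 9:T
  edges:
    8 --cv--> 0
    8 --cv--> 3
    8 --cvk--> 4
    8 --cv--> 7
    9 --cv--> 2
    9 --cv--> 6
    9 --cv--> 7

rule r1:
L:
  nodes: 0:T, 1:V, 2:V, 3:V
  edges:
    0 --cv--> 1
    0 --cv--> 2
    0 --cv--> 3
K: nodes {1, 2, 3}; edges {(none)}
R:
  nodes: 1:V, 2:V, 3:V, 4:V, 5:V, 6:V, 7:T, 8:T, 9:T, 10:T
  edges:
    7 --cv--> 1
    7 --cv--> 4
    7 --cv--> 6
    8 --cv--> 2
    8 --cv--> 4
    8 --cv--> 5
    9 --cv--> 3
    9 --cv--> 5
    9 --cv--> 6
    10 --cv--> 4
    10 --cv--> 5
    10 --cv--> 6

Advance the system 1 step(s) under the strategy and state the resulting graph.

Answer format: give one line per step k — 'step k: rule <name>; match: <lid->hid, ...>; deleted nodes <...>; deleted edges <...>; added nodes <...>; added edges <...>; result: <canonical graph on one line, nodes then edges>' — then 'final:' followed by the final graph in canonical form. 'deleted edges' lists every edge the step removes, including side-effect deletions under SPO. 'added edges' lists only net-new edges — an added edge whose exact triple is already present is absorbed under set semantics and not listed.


step 1: rule r1; match: 0->8, 1->0, 2->3, 3->7; deleted nodes 8; deleted edges (8,0,cv); (8,3,cv); (8,4,cvk); (8,7,cv); added nodes 10, 11, 12, 13, 14, 15, 16; added edges (13,0,cv); (13,10,cv); (13,12,cv); (14,3,cv); (14,10,cv); (14,11,cv); (15,7,cv); (15,11,cv); (15,12,cv); (16,10,cv); (16,11,cv); (16,12,cv); result: nodes: 0:V, 2:V, 3:V, 4:V, 5:V, 6:V, 7:V, 9:T, 10:V, 11:V, 12:V, 13:T, 14:T, 15:T, 16:T edges: (9,2,cv); (9,6,cv); (9,7,cv); (13,0,cv); (13,10,cv); (13,12,cv); (14,3,cv); (14,10,cv); (14,11,cv); (15,7,cv); (15,11,cv); (15,12,cv); (16,10,cv); (16,11,cv); (16,12,cv)
final:
nodes: 0:V, 2:V, 3:V, 4:V, 5:V, 6:V, 7:V, 9:T, 10:V, 11:V, 12:V, 13:T, 14:T, 15:T, 16:T
edges: (9,2,cv); (9,6,cv); (9,7,cv); (13,0,cv); (13,10,cv); (13,12,cv); (14,3,cv); (14,10,cv); (14,11,cv); (15,7,cv); (15,11,cv); (15,12,cv); (16,10,cv); (16,11,cv); (16,12,cv)


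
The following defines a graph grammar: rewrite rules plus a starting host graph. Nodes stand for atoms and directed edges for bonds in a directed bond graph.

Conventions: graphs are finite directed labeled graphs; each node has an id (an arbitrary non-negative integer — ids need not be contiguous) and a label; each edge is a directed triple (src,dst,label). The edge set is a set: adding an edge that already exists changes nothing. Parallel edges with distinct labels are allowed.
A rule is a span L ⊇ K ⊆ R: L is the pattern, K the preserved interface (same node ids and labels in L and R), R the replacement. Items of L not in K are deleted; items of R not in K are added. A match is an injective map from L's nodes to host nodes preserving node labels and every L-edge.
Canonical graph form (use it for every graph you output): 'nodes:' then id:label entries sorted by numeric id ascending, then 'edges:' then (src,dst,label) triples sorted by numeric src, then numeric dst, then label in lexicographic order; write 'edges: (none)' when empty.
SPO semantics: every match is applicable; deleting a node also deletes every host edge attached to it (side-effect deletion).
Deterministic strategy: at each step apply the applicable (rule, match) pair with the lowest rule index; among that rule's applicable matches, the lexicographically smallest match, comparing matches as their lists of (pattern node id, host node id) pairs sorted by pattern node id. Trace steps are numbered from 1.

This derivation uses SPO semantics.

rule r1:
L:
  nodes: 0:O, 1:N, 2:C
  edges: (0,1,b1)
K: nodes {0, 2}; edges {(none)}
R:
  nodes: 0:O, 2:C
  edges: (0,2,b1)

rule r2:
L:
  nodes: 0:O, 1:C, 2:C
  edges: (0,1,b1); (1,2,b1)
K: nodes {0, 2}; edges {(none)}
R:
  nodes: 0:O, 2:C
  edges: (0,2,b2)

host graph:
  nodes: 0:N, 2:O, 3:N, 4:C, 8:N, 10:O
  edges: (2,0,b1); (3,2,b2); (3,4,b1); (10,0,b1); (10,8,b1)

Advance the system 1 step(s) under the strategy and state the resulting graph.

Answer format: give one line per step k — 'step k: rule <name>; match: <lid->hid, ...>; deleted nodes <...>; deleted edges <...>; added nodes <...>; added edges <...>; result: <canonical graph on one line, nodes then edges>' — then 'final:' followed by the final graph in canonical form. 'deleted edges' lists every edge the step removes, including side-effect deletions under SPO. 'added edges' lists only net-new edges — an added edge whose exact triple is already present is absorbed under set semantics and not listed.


step 1: rule r1; match: 0->2, 1->0, 2->4; deleted nodes 0; deleted edges (2,0,b1); (10,0,b1); added nodes (none); added edges (2,4,b1); result: nodes: 2:O, 3:N, 4:C, 8:N, 10:O edges: (2,4,b1); (3,2,b2); (3,4,b1); (10,8,b1)
final:
nodes: 2:O, 3:N, 4:C, 8:N, 10:O
edges: (2,4,b1); (3,2,b2); (3,4,b1); (10,8,b1)


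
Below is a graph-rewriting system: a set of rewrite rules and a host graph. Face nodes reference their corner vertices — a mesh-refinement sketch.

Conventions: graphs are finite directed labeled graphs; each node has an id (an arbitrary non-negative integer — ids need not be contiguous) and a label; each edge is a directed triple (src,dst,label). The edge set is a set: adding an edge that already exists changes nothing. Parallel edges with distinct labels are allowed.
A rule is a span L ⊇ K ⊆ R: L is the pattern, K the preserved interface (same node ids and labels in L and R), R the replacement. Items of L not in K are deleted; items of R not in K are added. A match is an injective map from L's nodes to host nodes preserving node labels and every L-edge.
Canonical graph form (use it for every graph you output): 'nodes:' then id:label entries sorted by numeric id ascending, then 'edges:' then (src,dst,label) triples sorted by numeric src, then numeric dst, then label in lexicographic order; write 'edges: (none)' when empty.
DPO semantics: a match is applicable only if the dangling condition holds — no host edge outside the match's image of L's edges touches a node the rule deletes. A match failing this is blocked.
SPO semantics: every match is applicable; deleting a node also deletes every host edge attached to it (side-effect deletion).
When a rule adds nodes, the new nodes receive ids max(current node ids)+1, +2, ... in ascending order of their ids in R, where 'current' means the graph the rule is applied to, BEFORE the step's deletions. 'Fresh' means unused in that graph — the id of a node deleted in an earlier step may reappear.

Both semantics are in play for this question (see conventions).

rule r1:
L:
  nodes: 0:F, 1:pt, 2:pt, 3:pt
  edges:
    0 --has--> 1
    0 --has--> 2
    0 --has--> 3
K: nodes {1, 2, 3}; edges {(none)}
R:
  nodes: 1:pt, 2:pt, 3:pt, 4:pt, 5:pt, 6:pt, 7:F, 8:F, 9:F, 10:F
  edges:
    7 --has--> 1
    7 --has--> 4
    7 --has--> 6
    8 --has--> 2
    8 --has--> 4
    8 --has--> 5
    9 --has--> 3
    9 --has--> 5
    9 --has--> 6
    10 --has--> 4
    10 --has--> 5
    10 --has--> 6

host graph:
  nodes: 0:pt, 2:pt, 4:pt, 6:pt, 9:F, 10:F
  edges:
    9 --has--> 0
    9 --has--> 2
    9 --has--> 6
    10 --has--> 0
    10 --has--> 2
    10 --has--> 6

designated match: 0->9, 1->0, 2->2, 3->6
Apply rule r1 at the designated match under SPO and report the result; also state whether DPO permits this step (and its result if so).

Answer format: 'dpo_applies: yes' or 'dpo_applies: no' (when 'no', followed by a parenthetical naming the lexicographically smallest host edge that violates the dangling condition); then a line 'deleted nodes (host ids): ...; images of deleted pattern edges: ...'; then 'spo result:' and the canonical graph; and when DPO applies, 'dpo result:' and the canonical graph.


dpo_applies: yes
deleted nodes (host ids): 9; images of deleted pattern edges: (9,0,has); (9,2,has); (9,6,has)
spo result:
nodes: 0:pt, 2:pt, 4:pt, 6:pt, 10:F, 11:pt, 12:pt, 13:pt, 14:F, 15:F, 16:F, 17:F
edges: (10,0,has); (10,2,has); (10,6,has); (14,0,has); (14,11,has); (14,13,has); (15,2,has); (15,11,has); (15,12,has); (16,6,has); (16,12,has); (16,13,has); (17,11,has); (17,12,has); (17,13,has)
dpo result:
nodes: 0:pt, 2:pt, 4:pt, 6:pt, 10:F, 11:pt, 12:pt, 13:pt, 14:F, 15:F, 16:F, 17:F
edges: (10,0,has); (10,2,has); (10,6,has); (14,0,has); (14,11,has); (14,13,has); (15,2,has); (15,11,has); (15,12,has); (16,6,has); (16,12,has); (16,13,has); (17,11,has); (17,12,has); (17,13,has)


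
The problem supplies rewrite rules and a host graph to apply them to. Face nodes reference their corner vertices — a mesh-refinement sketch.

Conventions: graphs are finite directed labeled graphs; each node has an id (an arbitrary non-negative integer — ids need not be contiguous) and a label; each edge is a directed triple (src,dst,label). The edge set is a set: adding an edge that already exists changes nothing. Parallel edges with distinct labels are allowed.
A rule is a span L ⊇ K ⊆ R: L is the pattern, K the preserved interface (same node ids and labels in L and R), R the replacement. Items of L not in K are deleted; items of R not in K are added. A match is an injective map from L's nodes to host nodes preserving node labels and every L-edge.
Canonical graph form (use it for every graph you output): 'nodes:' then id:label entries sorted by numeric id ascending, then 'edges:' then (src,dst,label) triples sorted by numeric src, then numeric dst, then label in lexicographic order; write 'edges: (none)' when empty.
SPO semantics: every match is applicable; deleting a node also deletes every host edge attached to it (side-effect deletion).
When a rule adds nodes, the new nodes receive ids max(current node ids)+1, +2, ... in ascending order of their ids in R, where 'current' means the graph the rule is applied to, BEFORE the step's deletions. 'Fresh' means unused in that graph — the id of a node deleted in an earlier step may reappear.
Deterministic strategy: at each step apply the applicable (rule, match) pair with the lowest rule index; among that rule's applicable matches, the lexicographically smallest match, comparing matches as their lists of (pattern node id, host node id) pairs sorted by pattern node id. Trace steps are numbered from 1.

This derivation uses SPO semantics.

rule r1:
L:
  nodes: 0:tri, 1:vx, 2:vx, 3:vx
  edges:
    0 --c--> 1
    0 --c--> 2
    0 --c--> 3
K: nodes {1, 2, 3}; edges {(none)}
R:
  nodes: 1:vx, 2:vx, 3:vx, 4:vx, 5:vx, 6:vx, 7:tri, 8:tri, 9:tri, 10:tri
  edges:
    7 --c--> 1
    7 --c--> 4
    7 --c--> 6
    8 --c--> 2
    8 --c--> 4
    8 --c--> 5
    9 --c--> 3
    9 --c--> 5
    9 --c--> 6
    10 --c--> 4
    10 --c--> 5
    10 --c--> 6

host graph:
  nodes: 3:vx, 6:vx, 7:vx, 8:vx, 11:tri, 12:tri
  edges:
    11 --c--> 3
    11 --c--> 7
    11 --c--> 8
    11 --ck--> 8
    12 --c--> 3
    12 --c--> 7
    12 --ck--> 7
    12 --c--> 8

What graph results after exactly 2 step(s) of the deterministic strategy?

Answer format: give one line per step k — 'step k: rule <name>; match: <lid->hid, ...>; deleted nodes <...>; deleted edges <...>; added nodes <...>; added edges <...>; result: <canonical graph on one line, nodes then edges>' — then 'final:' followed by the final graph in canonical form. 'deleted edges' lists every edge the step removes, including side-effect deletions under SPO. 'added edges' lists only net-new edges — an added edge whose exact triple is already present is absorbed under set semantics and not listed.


step 1: rule r1; match: 0->11, 1->3, 2->7, 3->8; deleted nodes 11; deleted edges (11,3,c); (11,7,c); (11,8,c); (11,8,ck); added nodes 13, 14, 15, 16, 17, 18, 19; added edges (16,3,c); (16,13,c); (16,15,c); (17,7,c); (17,13,c); (17,14,c); (18,8,c); (18,14,c); (18,15,c); (19,13,c); (19,14,c); (19,15,c); result: nodes: 3:vx, 6:vx, 7:vx, 8:vx, 12:tri, 13:vx, 14:vx, 15:vx, 16:tri, 17:tri, 18:tri, 19:tri edges: (12,3,c); (12,7,c); (12,7,ck); (12,8,c); (16,3,c); (16,13,c); (16,15,c); (17,7,c); (17,13,c); (17,14,c); (18,8,c); (18,14,c); (18,15,c); (19,13,c); (19,14,c); (19,15,c)
step 2: rule r1; match: 0->12, 1->3, 2->7, 3->8; deleted nodes 12; deleted edges (12,3,c); (12,7,c); (12,7,ck); (12,8,c); added nodes 20, 21, 22, 23, 24, 25, 26; added edges (23,3,c); (23,20,c); (23,22,c); (24,7,c); (24,20,c); (24,21,c); (25,8,c); (25,21,c); (25,22,c); (26,20,c); (26,21,c); (26,22,c); result: nodes: 3:vx, 6:vx, 7:vx, 8:vx, 13:vx, 14:vx, 15:vx, 16:tri, 17:tri, 18:tri, 19:tri, 20:vx, 21:vx, 22:vx, 23:tri, 24:tri, 25:tri, 26:tri edges: (16,3,c); (16,13,c); (16,15,c); (17,7,c); (17,13,c); (17,14,c); (18,8,c); (18,14,c); (18,15,c); (19,13,c); (19,14,c); (19,15,c); (23,3,c); (23,20,c); (23,22,c); (24,7,c); (24,20,c); (24,21,c); (25,8,c); (25,21,c); (25,22,c); (26,20,c); (26,21,c); (26,22,c)
final:
nodes: 3:vx, 6:vx, 7:vx, 8:vx, 13:vx, 14:vx, 15:vx, 16:tri, 17:tri, 18:tri, 19:tri, 20:vx, 21:vx, 22:vx, 23:tri, 24:tri, 25:tri, 26:tri
edges: (16,3,c); (16,13,c); (16,15,c); (17,7,c); (17,13,c); (17,14,c); (18,8,c); (18,14,c); (18,15,c); (19,13,c); (19,14,c); (19,15,c); (23,3,c); (23,20,c); (23,22,c); (24,7,c); (24,20,c); (24,21,c); (25,8,c); (25,21,c); (25,22,c); (26,20,c); (26,21,c); (26,22,c)


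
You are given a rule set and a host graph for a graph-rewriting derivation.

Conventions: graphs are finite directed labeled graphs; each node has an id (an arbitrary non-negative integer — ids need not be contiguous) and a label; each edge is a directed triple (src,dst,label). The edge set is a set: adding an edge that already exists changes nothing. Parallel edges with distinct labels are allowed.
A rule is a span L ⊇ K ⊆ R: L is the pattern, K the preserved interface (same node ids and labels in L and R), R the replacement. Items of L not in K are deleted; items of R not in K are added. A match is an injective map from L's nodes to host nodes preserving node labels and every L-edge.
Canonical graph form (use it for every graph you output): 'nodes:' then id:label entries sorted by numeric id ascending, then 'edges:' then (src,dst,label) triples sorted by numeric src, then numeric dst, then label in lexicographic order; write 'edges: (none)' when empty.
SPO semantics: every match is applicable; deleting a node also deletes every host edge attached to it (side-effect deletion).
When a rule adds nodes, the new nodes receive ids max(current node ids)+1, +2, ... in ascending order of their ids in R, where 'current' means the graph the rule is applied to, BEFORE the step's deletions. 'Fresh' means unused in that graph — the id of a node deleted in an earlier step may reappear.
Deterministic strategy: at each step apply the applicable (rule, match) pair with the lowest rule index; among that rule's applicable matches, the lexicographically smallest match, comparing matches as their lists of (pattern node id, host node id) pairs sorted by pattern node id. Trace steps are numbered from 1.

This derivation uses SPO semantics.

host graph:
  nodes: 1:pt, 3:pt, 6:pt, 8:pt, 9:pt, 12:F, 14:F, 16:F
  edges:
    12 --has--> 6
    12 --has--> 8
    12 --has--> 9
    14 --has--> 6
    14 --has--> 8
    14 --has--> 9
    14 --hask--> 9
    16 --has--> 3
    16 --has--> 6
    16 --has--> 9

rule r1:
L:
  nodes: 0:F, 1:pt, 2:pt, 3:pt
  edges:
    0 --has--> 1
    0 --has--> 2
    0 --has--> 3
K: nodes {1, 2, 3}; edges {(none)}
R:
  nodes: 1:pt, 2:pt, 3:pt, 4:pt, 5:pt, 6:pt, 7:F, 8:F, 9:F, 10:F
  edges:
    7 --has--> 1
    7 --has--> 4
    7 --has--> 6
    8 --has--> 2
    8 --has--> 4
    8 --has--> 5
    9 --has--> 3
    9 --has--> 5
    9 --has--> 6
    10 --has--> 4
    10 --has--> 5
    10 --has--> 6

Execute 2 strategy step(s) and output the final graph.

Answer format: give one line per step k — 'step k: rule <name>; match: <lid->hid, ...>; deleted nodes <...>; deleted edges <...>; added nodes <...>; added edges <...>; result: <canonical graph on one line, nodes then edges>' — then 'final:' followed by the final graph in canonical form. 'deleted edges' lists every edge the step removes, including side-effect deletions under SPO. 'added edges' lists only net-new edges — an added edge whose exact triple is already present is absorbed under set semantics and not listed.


step 1: rule r1; match: 0->12, 1->6, 2->8, 3->9; deleted nodes 12; deleted edges (12,6,has); (12,8,has); (12,9,has); added nodes 17, 18, 19, 20, 21, 22, 23; added edges (20,6,has); (20,17,has); (20,19,has); (21,8,has); (21,17,has); (21,18,has); (22,9,has); (22,18,has); (22,19,has); (23,17,has); (23,18,has); (23,19,has); result: nodes: 1:pt, 3:pt, 6:pt, 8:pt, 9:pt, 14:F, 16:F, 17:pt, 18:pt, 19:pt, 20:F, 21:F, 22:F, 23:F edges: (14,6,has); (14,8,has); (14,9,has); (14,9,hask); (16,3,has); (16,6,has); (16,9,has); (20,6,has); (20,17,has); (20,19,has); (21,8,has); (21,17,has); (21,18,has); (22,9,has); (22,18,has); (22,19,has); (23,17,has); (23,18,has); (23,19,has)
step 2: rule r1; match: 0->14, 1->6, 2->8, 3->9; deleted nodes 14; deleted edges (14,6,has); (14,8,has); (14,9,has); (14,9,hask); added nodes 24, 25, 26, 27, 28, 29, 30; added edges (27,6,has); (27,24,has); (27,26,has); (28,8,has); (28,24,has); (28,25,has); (29,9,has); (29,25,has); (29,26,has); (30,24,has); (30,25,has); (30,26,has); result: nodes: 1:pt, 3:pt, 6:pt, 8:pt, 9:pt, 16:F, 17:pt, 18:pt, 19:pt, 20:F, 21:F, 22:F, 23:F, 24:pt, 25:pt, 26:pt, 27:F, 28:F, 29:F, 30:F edges: (16,3,has); (16,6,has); (16,9,has); (20,6,has); (20,17,has); (20,19,has); (21,8,has); (21,17,has); (21,18,has); (22,9,has); (22,18,has); (22,19,has); (23,17,has); (23,18,has); (23,19,has); (27,6,has); (27,24,has); (27,26,has); (28,8,has); (28,24,has); (28,25,has); (29,9,has); (29,25,has); (29,26,has); (30,24,has); (30,25,has); (30,26,has)
final:
nodes: 1:pt, 3:pt, 6:pt, 8:pt, 9:pt, 16:F, 17:pt, 18:pt, 19:pt, 20:F, 21:F, 22:F, 23:F, 24:pt, 25:pt, 26:pt, 27:F, 28:F, 29:F, 30:F
edges: (16,3,has); (16,6,has); (16,9,has); (20,6,has); (20,17,has); (20,19,has); (21,8,has); (21,17,has); (21,18,has); (22,9,has); (22,18,has); (22,19,has); (23,17,has); (23,18,has); (23,19,has); (27,6,has); (27,24,has); (27,26,has); (28,8,has); (28,24,has); (28,25,has); (29,9,has); (29,25,has); (29,26,has); (30,24,has); (30,25,has); (30,26,has)
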